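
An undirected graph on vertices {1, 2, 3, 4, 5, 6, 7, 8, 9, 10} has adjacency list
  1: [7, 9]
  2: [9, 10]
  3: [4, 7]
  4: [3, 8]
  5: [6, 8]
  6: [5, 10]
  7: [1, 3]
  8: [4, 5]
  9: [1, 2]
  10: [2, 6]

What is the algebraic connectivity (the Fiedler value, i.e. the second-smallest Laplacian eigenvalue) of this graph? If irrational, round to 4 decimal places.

0.3820

Reading degrees in the order [1, 2, 3, 4, 5, 6, 7, 8, 9, 10] gives [2, 2, 2, 2, 2, 2, 2, 2, 2, 2]; set D = diag(2, 2, 2, 2, 2, 2, 2, 2, 2, 2) and form L = D - A. Computing the eigenvalues of L and sorting gives [0, 0.3820, 0.3820, 1.3820, 1.3820, 2.6180, 2.6180, 3.6180, 3.6180, 4]. The Fiedler value lambda_2 = 0.3820 is strictly positive, so the graph is connected. By the matrix-tree theorem the graph has (1/10) * product of the nonzero eigenvalues = 10 spanning trees.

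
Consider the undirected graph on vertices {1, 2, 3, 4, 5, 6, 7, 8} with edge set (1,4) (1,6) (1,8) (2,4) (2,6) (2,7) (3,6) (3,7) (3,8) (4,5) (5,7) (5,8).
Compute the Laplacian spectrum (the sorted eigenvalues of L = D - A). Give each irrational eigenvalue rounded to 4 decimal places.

[0, 2, 2, 2, 4, 4, 4, 6]

With the vertex order [1, 2, 3, 4, 5, 6, 7, 8], the degrees are [3, 3, 3, 3, 3, 3, 3, 3], giving D = diag(3, 3, 3, 3, 3, 3, 3, 3) and L = D - A. Diagonalising L (or applying a numerical eigensolver to the 8x8 matrix) gives the spectrum above.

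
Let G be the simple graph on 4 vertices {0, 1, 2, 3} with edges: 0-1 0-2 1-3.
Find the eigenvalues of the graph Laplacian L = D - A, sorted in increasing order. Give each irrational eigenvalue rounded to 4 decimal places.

[0, 0.5858, 2, 3.4142]

Reading degrees in the order [0, 1, 2, 3] gives [2, 2, 1, 1]; set D = diag(2, 2, 1, 1) and form L = D - A. Diagonalising L (or applying a numerical eigensolver to the 4x4 matrix) gives the spectrum above. By the matrix-tree theorem the graph has (1/4) * product of the nonzero eigenvalues = 1 spanning tree.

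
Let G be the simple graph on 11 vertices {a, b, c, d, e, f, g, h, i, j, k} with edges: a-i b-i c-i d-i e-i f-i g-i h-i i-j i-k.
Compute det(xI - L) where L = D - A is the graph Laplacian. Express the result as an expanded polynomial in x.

Reading degrees in the order [a, b, c, d, e, f, g, h, i, j, k] gives [1, 1, 1, 1, 1, 1, 1, 1, 10, 1, 1]; set D = diag(1, 1, 1, 1, 1, 1, 1, 1, 10, 1, 1) and form L = D - A. Computing det(xI - L) by cofactor expansion (or equivalently via sum-over-permutations) gives x^11 - 20x^10 + 135x^9 - 480x^8 + 1050x^7 - 1512x^6 + 1470x^5 - 960x^4 + 405x^3 - 100x^2 + 11x. The constant term is 0 because L is singular (the all-ones vector lies in its kernel). The eigenvalues sum to 20, which equals trace(L) = 2|E|. The largest eigenvalue, 11, is at most the vertex count 11.

x^11 - 20x^10 + 135x^9 - 480x^8 + 1050x^7 - 1512x^6 + 1470x^5 - 960x^4 + 405x^3 - 100x^2 + 11x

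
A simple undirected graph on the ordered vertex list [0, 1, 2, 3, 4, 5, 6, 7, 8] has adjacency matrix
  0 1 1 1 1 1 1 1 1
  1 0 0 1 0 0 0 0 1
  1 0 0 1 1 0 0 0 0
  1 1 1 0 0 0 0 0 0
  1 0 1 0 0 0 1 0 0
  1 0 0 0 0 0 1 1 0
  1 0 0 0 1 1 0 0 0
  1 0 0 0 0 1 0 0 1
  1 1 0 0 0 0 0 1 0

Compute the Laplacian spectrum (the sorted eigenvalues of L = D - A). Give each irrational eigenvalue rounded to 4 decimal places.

[0, 1.5858, 1.5858, 3, 3, 4.4142, 4.4142, 5, 9]

Each diagonal entry of L is the vertex degree and each off-diagonal entry is -1 where an edge is present, 0 otherwise; in the order [0, 1, 2, 3, 4, 5, 6, 7, 8] the diagonal is [8, 3, 3, 3, 3, 3, 3, 3, 3]. The multiplicity of 0 as a Laplacian eigenvalue equals the number of connected components. The single zero eigenvalue shows the graph is connected.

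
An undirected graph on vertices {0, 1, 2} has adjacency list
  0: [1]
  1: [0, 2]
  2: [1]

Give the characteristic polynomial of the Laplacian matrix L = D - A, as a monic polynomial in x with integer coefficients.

x^3 - 4x^2 + 3x

Reading degrees in the order [0, 1, 2] gives [1, 2, 1]; set D = diag(1, 2, 1) and form L = D - A. L has integer entries, so p(x) = det(xI - L) has integer coefficients. Expanding the determinant yields x^3 - 4x^2 + 3x. The constant term is 0 because L is singular (the all-ones vector lies in its kernel). There is one zero in the spectrum, matching the 1 component.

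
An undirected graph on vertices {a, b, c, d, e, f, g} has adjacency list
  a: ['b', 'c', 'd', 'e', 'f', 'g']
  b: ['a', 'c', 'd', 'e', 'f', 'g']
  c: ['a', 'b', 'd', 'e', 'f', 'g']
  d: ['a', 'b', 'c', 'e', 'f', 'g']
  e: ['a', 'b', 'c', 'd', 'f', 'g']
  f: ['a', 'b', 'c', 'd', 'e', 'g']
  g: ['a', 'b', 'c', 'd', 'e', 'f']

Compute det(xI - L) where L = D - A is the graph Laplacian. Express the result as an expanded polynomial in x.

x^7 - 42x^6 + 735x^5 - 6860x^4 + 36015x^3 - 100842x^2 + 117649x

Reading degrees in the order [a, b, c, d, e, f, g] gives [6, 6, 6, 6, 6, 6, 6]; set D = diag(6, 6, 6, 6, 6, 6, 6) and form L = D - A. Computing det(xI - L) by cofactor expansion (or equivalently via sum-over-permutations) gives x^7 - 42x^6 + 735x^5 - 6860x^4 + 36015x^3 - 100842x^2 + 117649x. The coefficient of x^6 equals -trace(L) = -42, matching the sum of degrees. There is one zero in the spectrum, matching the 1 component. By the matrix-tree theorem the graph has (1/7) * product of the nonzero eigenvalues = 16807 spanning trees.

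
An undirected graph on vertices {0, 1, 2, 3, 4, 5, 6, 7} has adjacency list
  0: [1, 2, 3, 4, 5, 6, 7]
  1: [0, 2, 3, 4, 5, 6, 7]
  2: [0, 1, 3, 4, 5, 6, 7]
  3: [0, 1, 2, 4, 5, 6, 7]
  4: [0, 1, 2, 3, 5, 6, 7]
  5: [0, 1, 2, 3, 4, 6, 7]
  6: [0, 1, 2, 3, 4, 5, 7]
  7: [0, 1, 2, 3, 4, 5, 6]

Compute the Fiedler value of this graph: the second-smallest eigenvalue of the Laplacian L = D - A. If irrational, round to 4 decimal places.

With the vertex order [0, 1, 2, 3, 4, 5, 6, 7], the degrees are [7, 7, 7, 7, 7, 7, 7, 7], giving D = diag(7, 7, 7, 7, 7, 7, 7, 7) and L = D - A. The smallest Laplacian eigenvalue is always 0. The next one, lambda_2 = 8, measures how hard the graph is to disconnect: larger values mean better connectivity.

8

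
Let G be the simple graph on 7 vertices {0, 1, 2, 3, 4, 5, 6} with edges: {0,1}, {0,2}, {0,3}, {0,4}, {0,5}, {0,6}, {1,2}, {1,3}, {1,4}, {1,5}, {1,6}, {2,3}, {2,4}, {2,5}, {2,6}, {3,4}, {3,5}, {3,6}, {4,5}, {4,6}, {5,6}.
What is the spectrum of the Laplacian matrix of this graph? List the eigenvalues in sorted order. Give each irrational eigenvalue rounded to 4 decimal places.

[0, 7, 7, 7, 7, 7, 7]

With the vertex order [0, 1, 2, 3, 4, 5, 6], the degrees are [6, 6, 6, 6, 6, 6, 6], giving D = diag(6, 6, 6, 6, 6, 6, 6) and L = D - A. The multiplicity of 0 as a Laplacian eigenvalue equals the number of connected components.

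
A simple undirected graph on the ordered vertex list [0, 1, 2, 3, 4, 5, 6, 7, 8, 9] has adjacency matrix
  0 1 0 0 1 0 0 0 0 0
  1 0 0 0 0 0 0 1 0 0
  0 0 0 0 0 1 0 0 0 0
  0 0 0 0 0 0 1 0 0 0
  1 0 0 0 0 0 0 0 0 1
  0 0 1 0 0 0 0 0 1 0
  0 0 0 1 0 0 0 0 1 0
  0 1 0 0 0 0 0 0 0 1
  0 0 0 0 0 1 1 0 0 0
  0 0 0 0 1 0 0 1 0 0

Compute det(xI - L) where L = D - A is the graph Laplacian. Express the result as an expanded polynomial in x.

x^10 - 18x^9 + 136x^8 - 560x^7 + 1365x^6 - 2000x^5 + 1700x^4 - 750x^3 + 125x^2

Reading degrees in the order [0, 1, 2, 3, 4, 5, 6, 7, 8, 9] gives [2, 2, 1, 1, 2, 2, 2, 2, 2, 2]; set D = diag(2, 2, 1, 1, 2, 2, 2, 2, 2, 2) and form L = D - A. L has integer entries, so p(x) = det(xI - L) has integer coefficients. Expanding the determinant yields x^10 - 18x^9 + 136x^8 - 560x^7 + 1365x^6 - 2000x^5 + 1700x^4 - 750x^3 + 125x^2. The constant term is 0 because L is singular (the all-ones vector lies in its kernel).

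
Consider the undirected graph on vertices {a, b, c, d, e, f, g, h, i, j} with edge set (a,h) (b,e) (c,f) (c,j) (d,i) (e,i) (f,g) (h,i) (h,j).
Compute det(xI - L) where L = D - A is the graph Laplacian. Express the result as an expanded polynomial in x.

x^10 - 18x^9 + 134x^8 - 536x^7 + 1253x^6 - 1746x^5 + 1421x^4 - 636x^3 + 137x^2 - 10x

With the vertex order [a, b, c, d, e, f, g, h, i, j], the degrees are [1, 1, 2, 1, 2, 2, 1, 3, 3, 2], giving D = diag(1, 1, 2, 1, 2, 2, 1, 3, 3, 2) and L = D - A. L has integer entries, so p(x) = det(xI - L) has integer coefficients. Expanding the determinant yields x^10 - 18x^9 + 134x^8 - 536x^7 + 1253x^6 - 1746x^5 + 1421x^4 - 636x^3 + 137x^2 - 10x. The constant term is 0 because L is singular (the all-ones vector lies in its kernel). There is one zero in the spectrum, matching the 1 component.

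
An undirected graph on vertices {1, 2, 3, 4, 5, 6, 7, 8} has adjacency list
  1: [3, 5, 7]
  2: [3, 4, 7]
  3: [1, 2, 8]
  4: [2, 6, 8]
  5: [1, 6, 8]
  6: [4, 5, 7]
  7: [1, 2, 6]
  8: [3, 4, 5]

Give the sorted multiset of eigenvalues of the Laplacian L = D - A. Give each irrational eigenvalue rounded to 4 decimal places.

Each diagonal entry of L is the vertex degree and each off-diagonal entry is -1 where an edge is present, 0 otherwise; in the order [1, 2, 3, 4, 5, 6, 7, 8] the diagonal is [3, 3, 3, 3, 3, 3, 3, 3]. Diagonalising L (or applying a numerical eigensolver to the 8x8 matrix) gives the spectrum above. The single zero eigenvalue shows the graph is connected. By the matrix-tree theorem the graph has (1/8) * product of the nonzero eigenvalues = 384 spanning trees. The eigenvalues sum to 24, which equals trace(L) = 2|E|.

[0, 2, 2, 2, 4, 4, 4, 6]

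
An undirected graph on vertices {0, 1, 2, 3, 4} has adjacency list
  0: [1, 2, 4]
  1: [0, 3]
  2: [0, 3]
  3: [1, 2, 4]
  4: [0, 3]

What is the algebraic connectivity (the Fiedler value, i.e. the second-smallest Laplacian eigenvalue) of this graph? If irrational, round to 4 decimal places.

2

With the vertex order [0, 1, 2, 3, 4], the degrees are [3, 2, 2, 3, 2], giving D = diag(3, 2, 2, 3, 2) and L = D - A. The smallest Laplacian eigenvalue is always 0. The next one, lambda_2 = 2, measures how hard the graph is to disconnect: larger values mean better connectivity. The eigenvalues sum to 12, which equals trace(L) = 2|E|.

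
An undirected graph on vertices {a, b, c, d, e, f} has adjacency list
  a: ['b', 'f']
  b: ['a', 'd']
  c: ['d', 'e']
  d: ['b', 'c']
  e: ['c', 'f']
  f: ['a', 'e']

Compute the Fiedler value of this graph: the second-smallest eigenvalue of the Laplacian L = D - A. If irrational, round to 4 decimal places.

Each diagonal entry of L is the vertex degree and each off-diagonal entry is -1 where an edge is present, 0 otherwise; in the order [a, b, c, d, e, f] the diagonal is [2, 2, 2, 2, 2, 2]. Computing the eigenvalues of L and sorting gives [0, 1, 1, 3, 3, 4]. The Fiedler value lambda_2 = 1 is strictly positive, so the graph is connected. The largest eigenvalue, 4, is at most the vertex count 6.

1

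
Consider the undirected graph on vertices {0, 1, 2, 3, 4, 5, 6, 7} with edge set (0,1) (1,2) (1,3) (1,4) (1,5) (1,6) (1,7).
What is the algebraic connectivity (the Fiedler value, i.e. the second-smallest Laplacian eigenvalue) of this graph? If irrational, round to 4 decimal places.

Reading degrees in the order [0, 1, 2, 3, 4, 5, 6, 7] gives [1, 7, 1, 1, 1, 1, 1, 1]; set D = diag(1, 7, 1, 1, 1, 1, 1, 1) and form L = D - A. The sorted Laplacian eigenvalues are [0, 1, 1, 1, 1, 1, 1, 8]; the algebraic connectivity is the second entry, 1. The largest eigenvalue, 8, is at most the vertex count 8.

1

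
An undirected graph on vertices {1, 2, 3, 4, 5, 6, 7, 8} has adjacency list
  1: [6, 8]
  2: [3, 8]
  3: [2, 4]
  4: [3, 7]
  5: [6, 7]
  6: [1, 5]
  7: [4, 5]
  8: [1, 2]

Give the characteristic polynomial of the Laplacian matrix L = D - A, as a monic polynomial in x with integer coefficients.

x^8 - 16x^7 + 104x^6 - 352x^5 + 660x^4 - 672x^3 + 336x^2 - 64x

Each diagonal entry of L is the vertex degree and each off-diagonal entry is -1 where an edge is present, 0 otherwise; in the order [1, 2, 3, 4, 5, 6, 7, 8] the diagonal is [2, 2, 2, 2, 2, 2, 2, 2]. L has integer entries, so p(x) = det(xI - L) has integer coefficients. Expanding the determinant yields x^8 - 16x^7 + 104x^6 - 352x^5 + 660x^4 - 672x^3 + 336x^2 - 64x. The coefficient of x^7 equals -trace(L) = -16, matching the sum of degrees. By the matrix-tree theorem the graph has (1/8) * product of the nonzero eigenvalues = 8 spanning trees.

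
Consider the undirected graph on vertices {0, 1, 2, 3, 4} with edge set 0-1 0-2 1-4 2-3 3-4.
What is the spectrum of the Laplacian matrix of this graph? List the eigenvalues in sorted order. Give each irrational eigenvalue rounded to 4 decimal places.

[0, 1.3820, 1.3820, 3.6180, 3.6180]

Reading degrees in the order [0, 1, 2, 3, 4] gives [2, 2, 2, 2, 2]; set D = diag(2, 2, 2, 2, 2) and form L = D - A. L is symmetric positive semidefinite, so every eigenvalue is real and nonnegative. The single zero eigenvalue shows the graph is connected. There is one zero in the spectrum, matching the 1 component.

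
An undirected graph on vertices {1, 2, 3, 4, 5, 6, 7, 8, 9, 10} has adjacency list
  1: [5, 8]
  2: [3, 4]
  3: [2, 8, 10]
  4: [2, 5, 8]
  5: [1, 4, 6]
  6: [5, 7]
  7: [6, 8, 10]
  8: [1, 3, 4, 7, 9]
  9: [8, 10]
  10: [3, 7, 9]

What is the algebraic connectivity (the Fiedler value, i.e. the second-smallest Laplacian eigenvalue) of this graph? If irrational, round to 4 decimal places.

0.9760

Reading degrees in the order [1, 2, 3, 4, 5, 6, 7, 8, 9, 10] gives [2, 2, 3, 3, 3, 2, 3, 5, 2, 3]; set D = diag(2, 2, 3, 3, 3, 2, 3, 5, 2, 3) and form L = D - A. Computing the eigenvalues of L and sorting gives [0, 0.9760, 1.1499, 1.6089, 2.4581, 3.1665, 3.3851, 3.8737, 4.7343, 6.6476]. The Fiedler value lambda_2 = 0.9760 is strictly positive, so the graph is connected. There is one zero in the spectrum, matching the 1 component.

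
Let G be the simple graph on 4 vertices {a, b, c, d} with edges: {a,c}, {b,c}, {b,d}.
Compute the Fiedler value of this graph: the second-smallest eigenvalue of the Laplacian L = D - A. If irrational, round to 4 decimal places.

0.5858

Reading degrees in the order [a, b, c, d] gives [1, 2, 2, 1]; set D = diag(1, 2, 2, 1) and form L = D - A. The sorted Laplacian eigenvalues are [0, 0.5858, 2, 3.4142]; the algebraic connectivity is the second entry, 0.5858. By the matrix-tree theorem the graph has (1/4) * product of the nonzero eigenvalues = 1 spanning tree. There is one zero in the spectrum, matching the 1 component.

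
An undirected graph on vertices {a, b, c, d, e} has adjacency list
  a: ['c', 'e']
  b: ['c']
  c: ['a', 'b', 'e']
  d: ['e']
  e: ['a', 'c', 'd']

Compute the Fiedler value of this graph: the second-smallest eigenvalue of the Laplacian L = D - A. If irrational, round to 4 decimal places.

Reading degrees in the order [a, b, c, d, e] gives [2, 1, 3, 1, 3]; set D = diag(2, 1, 3, 1, 3) and form L = D - A. Computing the eigenvalues of L and sorting gives [0, 0.6972, 1.3820, 3.6180, 4.3028]. The Fiedler value lambda_2 = 0.6972 is strictly positive, so the graph is connected. By the matrix-tree theorem the graph has (1/5) * product of the nonzero eigenvalues = 3 spanning trees. The largest eigenvalue, 4.3028, is at most the vertex count 5.

0.6972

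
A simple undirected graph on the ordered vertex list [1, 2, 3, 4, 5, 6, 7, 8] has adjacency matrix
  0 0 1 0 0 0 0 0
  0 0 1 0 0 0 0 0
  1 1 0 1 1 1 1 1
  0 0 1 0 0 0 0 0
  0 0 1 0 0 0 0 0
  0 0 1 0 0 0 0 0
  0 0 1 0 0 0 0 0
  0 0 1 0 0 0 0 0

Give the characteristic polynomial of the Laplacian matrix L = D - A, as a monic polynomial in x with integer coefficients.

Each diagonal entry of L is the vertex degree and each off-diagonal entry is -1 where an edge is present, 0 otherwise; in the order [1, 2, 3, 4, 5, 6, 7, 8] the diagonal is [1, 1, 7, 1, 1, 1, 1, 1]. The eigenvalues of L are [0, 1, 1, 1, 1, 1, 1, 8]; the characteristic polynomial is the product of (x - lambda_i), which multiplies out to x^8 - 14x^7 + 63x^6 - 140x^5 + 175x^4 - 126x^3 + 49x^2 - 8x. The coefficient of x^7 equals -trace(L) = -14, matching the sum of degrees. By the matrix-tree theorem the graph has (1/8) * product of the nonzero eigenvalues = 1 spanning tree.

x^8 - 14x^7 + 63x^6 - 140x^5 + 175x^4 - 126x^3 + 49x^2 - 8x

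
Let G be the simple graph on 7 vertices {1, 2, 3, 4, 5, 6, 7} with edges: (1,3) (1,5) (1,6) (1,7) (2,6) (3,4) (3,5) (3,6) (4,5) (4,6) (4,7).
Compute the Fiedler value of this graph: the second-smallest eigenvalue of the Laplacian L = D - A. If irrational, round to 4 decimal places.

0.8563

Reading degrees in the order [1, 2, 3, 4, 5, 6, 7] gives [4, 1, 4, 4, 3, 4, 2]; set D = diag(4, 1, 4, 4, 3, 4, 2) and form L = D - A. Computing the eigenvalues of L and sorting gives [0, 0.8563, 2.0786, 3.6364, 4, 5.2589, 6.1698]. The Fiedler value lambda_2 = 0.8563 is strictly positive, so the graph is connected. The eigenvalues sum to 22, which equals trace(L) = 2|E|.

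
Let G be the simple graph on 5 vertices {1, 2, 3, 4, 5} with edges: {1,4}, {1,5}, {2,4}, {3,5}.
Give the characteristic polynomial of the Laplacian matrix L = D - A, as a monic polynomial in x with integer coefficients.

Reading degrees in the order [1, 2, 3, 4, 5] gives [2, 1, 1, 2, 2]; set D = diag(2, 1, 1, 2, 2) and form L = D - A. L has integer entries, so p(x) = det(xI - L) has integer coefficients. Expanding the determinant yields x^5 - 8x^4 + 21x^3 - 20x^2 + 5x. The coefficient of x^4 equals -trace(L) = -8, matching the sum of degrees. The largest eigenvalue, 3.6180, is at most the vertex count 5.

x^5 - 8x^4 + 21x^3 - 20x^2 + 5x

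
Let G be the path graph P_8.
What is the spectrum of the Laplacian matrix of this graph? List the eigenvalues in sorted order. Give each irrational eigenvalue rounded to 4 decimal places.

The graph has 8 vertices and degree multiset [2, 2, 2, 2, 2, 2, 1, 1]; D is the diagonal matrix of degrees and L = D - A. Since every row of L sums to 0, the all-ones vector is in the kernel and 0 is an eigenvalue. The largest eigenvalue, 3.8478, is at most the vertex count 8.

[0, 0.1522, 0.5858, 1.2346, 2, 2.7654, 3.4142, 3.8478]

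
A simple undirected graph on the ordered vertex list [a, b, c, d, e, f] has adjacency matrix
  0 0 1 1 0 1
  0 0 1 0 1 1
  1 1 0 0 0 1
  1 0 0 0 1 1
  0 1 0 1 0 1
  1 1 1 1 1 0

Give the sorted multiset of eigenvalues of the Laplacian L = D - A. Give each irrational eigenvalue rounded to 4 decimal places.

[0, 2.3820, 2.3820, 4.6180, 4.6180, 6]

With the vertex order [a, b, c, d, e, f], the degrees are [3, 3, 3, 3, 3, 5], giving D = diag(3, 3, 3, 3, 3, 5) and L = D - A. Since every row of L sums to 0, the all-ones vector is in the kernel and 0 is an eigenvalue. The single zero eigenvalue shows the graph is connected. The eigenvalues sum to 20, which equals trace(L) = 2|E|.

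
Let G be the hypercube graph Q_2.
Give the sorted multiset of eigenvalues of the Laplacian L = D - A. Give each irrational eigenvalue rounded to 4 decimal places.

The graph has 4 vertices and degree multiset [2, 2, 2, 2]; D is the diagonal matrix of degrees and L = D - A. Since every row of L sums to 0, the all-ones vector is in the kernel and 0 is an eigenvalue. The single zero eigenvalue shows the graph is connected.

[0, 2, 2, 4]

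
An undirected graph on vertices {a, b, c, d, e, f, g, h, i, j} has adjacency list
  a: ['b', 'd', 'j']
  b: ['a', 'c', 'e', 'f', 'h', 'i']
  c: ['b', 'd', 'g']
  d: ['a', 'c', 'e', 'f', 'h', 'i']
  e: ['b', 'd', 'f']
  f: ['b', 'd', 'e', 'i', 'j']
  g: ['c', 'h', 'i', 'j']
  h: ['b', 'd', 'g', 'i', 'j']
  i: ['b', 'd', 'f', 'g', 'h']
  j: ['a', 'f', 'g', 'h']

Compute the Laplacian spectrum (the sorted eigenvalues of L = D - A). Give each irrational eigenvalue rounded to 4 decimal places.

Each diagonal entry of L is the vertex degree and each off-diagonal entry is -1 where an edge is present, 0 otherwise; in the order [a, b, c, d, e, f, g, h, i, j] the diagonal is [3, 6, 3, 6, 3, 5, 4, 5, 5, 4]. Since every row of L sums to 0, the all-ones vector is in the kernel and 0 is an eigenvalue. The eigenvalues sum to 44, which equals trace(L) = 2|E|.

[0, 2.3129, 2.5638, 3.0819, 4.2118, 4.8502, 5.4855, 6, 6.9742, 8.5197]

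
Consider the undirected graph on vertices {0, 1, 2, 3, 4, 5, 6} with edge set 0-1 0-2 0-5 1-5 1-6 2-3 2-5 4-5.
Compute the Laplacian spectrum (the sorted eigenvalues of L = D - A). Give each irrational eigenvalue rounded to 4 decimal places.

[0, 0.5858, 0.7639, 1.5858, 3.4142, 4.4142, 5.2361]

With the vertex order [0, 1, 2, 3, 4, 5, 6], the degrees are [3, 3, 3, 1, 1, 4, 1], giving D = diag(3, 3, 3, 1, 1, 4, 1) and L = D - A. The multiplicity of 0 as a Laplacian eigenvalue equals the number of connected components. The single zero eigenvalue shows the graph is connected. The eigenvalues sum to 16, which equals trace(L) = 2|E|.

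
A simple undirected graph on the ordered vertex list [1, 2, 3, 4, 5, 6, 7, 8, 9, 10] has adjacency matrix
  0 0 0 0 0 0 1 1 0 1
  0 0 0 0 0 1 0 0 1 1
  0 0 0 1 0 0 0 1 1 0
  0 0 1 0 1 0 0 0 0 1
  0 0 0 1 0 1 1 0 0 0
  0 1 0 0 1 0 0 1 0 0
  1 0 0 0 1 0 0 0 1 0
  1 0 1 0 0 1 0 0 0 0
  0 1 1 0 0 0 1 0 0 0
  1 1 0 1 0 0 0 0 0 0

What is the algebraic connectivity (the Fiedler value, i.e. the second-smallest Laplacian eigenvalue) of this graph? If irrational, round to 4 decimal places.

Reading degrees in the order [1, 2, 3, 4, 5, 6, 7, 8, 9, 10] gives [3, 3, 3, 3, 3, 3, 3, 3, 3, 3]; set D = diag(3, 3, 3, 3, 3, 3, 3, 3, 3, 3) and form L = D - A. Computing the eigenvalues of L and sorting gives [0, 2, 2, 2, 2, 2, 5, 5, 5, 5]. The Fiedler value lambda_2 = 2 is strictly positive, so the graph is connected. There is one zero in the spectrum, matching the 1 component. The eigenvalues sum to 30, which equals trace(L) = 2|E|.

2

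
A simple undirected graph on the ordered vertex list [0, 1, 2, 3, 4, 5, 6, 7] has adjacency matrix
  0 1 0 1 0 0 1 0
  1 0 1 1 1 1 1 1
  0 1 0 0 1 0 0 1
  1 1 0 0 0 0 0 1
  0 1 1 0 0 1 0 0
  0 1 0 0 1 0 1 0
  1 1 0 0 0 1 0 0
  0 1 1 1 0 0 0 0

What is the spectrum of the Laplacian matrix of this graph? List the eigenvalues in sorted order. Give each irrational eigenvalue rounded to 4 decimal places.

Each diagonal entry of L is the vertex degree and each off-diagonal entry is -1 where an edge is present, 0 otherwise; in the order [0, 1, 2, 3, 4, 5, 6, 7] the diagonal is [3, 7, 3, 3, 3, 3, 3, 3]. Since every row of L sums to 0, the all-ones vector is in the kernel and 0 is an eigenvalue. The single zero eigenvalue shows the graph is connected. By the matrix-tree theorem the graph has (1/8) * product of the nonzero eigenvalues = 841 spanning trees.

[0, 1.7530, 1.7530, 3.4450, 3.4450, 4.8019, 4.8019, 8]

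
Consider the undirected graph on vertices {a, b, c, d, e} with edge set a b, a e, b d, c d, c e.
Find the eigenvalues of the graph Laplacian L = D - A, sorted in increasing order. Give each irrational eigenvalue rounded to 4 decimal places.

Reading degrees in the order [a, b, c, d, e] gives [2, 2, 2, 2, 2]; set D = diag(2, 2, 2, 2, 2) and form L = D - A. L is symmetric positive semidefinite, so every eigenvalue is real and nonnegative. The single zero eigenvalue shows the graph is connected. There is one zero in the spectrum, matching the 1 component. The largest eigenvalue, 3.6180, is at most the vertex count 5.

[0, 1.3820, 1.3820, 3.6180, 3.6180]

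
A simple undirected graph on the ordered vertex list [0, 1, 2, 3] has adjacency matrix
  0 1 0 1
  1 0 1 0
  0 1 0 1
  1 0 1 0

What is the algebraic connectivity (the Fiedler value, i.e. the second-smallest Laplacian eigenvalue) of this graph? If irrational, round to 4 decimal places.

2

With the vertex order [0, 1, 2, 3], the degrees are [2, 2, 2, 2], giving D = diag(2, 2, 2, 2) and L = D - A. Computing the eigenvalues of L and sorting gives [0, 2, 2, 4]. The Fiedler value lambda_2 = 2 is strictly positive, so the graph is connected. The largest eigenvalue, 4, is at most the vertex count 4.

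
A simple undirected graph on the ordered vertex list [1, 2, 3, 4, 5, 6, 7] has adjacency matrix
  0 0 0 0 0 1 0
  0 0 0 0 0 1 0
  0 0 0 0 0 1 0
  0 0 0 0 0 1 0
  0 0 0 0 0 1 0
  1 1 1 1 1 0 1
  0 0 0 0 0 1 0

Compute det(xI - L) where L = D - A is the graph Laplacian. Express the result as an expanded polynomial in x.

Each diagonal entry of L is the vertex degree and each off-diagonal entry is -1 where an edge is present, 0 otherwise; in the order [1, 2, 3, 4, 5, 6, 7] the diagonal is [1, 1, 1, 1, 1, 6, 1]. Computing det(xI - L) by cofactor expansion (or equivalently via sum-over-permutations) gives x^7 - 12x^6 + 45x^5 - 80x^4 + 75x^3 - 36x^2 + 7x. Since p(0) = det(-L) = 0, x divides p(x). By the matrix-tree theorem the graph has (1/7) * product of the nonzero eigenvalues = 1 spanning tree.

x^7 - 12x^6 + 45x^5 - 80x^4 + 75x^3 - 36x^2 + 7x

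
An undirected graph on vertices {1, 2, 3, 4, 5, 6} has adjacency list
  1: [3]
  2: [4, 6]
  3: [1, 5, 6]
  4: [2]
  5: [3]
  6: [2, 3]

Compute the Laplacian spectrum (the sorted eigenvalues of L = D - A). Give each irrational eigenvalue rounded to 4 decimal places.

Reading degrees in the order [1, 2, 3, 4, 5, 6] gives [1, 2, 3, 1, 1, 2]; set D = diag(1, 2, 3, 1, 1, 2) and form L = D - A. L is symmetric positive semidefinite, so every eigenvalue is real and nonnegative.

[0, 0.3249, 1, 1.4608, 3, 4.2143]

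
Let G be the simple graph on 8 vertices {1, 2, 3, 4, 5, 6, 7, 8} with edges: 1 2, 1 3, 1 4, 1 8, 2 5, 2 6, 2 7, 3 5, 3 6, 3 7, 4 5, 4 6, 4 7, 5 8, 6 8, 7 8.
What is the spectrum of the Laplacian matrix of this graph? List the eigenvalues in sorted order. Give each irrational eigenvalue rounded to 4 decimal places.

Reading degrees in the order [1, 2, 3, 4, 5, 6, 7, 8] gives [4, 4, 4, 4, 4, 4, 4, 4]; set D = diag(4, 4, 4, 4, 4, 4, 4, 4) and form L = D - A. Since every row of L sums to 0, the all-ones vector is in the kernel and 0 is an eigenvalue. The single zero eigenvalue shows the graph is connected. By the matrix-tree theorem the graph has (1/8) * product of the nonzero eigenvalues = 4096 spanning trees.

[0, 4, 4, 4, 4, 4, 4, 8]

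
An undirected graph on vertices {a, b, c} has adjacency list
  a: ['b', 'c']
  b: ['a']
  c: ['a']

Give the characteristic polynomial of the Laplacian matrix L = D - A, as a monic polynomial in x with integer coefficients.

Each diagonal entry of L is the vertex degree and each off-diagonal entry is -1 where an edge is present, 0 otherwise; in the order [a, b, c] the diagonal is [2, 1, 1]. L has integer entries, so p(x) = det(xI - L) has integer coefficients. Expanding the determinant yields x^3 - 4x^2 + 3x. Since p(0) = det(-L) = 0, x divides p(x). By the matrix-tree theorem the graph has (1/3) * product of the nonzero eigenvalues = 1 spanning tree.

x^3 - 4x^2 + 3x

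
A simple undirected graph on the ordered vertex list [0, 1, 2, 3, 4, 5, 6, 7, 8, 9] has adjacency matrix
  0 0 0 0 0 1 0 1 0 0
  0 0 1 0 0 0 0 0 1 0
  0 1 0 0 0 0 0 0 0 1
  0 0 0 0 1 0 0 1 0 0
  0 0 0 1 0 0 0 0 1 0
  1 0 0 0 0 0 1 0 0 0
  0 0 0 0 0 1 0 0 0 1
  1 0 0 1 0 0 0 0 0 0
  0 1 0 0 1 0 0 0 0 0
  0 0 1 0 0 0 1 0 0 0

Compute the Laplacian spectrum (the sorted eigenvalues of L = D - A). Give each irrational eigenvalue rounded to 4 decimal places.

[0, 0.3820, 0.3820, 1.3820, 1.3820, 2.6180, 2.6180, 3.6180, 3.6180, 4]

With the vertex order [0, 1, 2, 3, 4, 5, 6, 7, 8, 9], the degrees are [2, 2, 2, 2, 2, 2, 2, 2, 2, 2], giving D = diag(2, 2, 2, 2, 2, 2, 2, 2, 2, 2) and L = D - A. The multiplicity of 0 as a Laplacian eigenvalue equals the number of connected components.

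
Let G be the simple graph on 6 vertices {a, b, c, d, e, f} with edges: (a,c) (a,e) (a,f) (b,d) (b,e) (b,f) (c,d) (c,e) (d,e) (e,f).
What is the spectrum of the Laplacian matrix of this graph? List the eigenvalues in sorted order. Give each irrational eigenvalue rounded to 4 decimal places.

[0, 2.3820, 2.3820, 4.6180, 4.6180, 6]

With the vertex order [a, b, c, d, e, f], the degrees are [3, 3, 3, 3, 5, 3], giving D = diag(3, 3, 3, 3, 5, 3) and L = D - A. The multiplicity of 0 as a Laplacian eigenvalue equals the number of connected components. The single zero eigenvalue shows the graph is connected. The eigenvalues sum to 20, which equals trace(L) = 2|E|.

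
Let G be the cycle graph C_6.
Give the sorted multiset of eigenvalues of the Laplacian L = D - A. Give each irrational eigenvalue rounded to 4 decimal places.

[0, 1, 1, 3, 3, 4]

The graph has 6 vertices and degree multiset [2, 2, 2, 2, 2, 2]; D is the diagonal matrix of degrees and L = D - A. The multiplicity of 0 as a Laplacian eigenvalue equals the number of connected components. The single zero eigenvalue shows the graph is connected. The largest eigenvalue, 4, is at most the vertex count 6.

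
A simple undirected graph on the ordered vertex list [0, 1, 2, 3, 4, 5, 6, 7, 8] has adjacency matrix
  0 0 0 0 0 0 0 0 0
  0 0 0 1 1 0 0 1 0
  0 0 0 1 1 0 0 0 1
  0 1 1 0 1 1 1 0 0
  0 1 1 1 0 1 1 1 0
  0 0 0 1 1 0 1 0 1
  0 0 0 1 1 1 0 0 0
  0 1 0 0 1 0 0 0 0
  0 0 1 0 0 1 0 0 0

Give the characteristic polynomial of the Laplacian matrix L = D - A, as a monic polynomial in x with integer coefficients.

x^9 - 28x^8 + 322x^7 - 1964x^6 + 6833x^5 - 13490x^4 + 13895x^3 - 5704x^2

Each diagonal entry of L is the vertex degree and each off-diagonal entry is -1 where an edge is present, 0 otherwise; in the order [0, 1, 2, 3, 4, 5, 6, 7, 8] the diagonal is [0, 3, 3, 5, 6, 4, 3, 2, 2]. L has integer entries, so p(x) = det(xI - L) has integer coefficients. Expanding the determinant yields x^9 - 28x^8 + 322x^7 - 1964x^6 + 6833x^5 - 13490x^4 + 13895x^3 - 5704x^2. Since p(0) = det(-L) = 0, x divides p(x). The largest eigenvalue, 7.1073, is at most the vertex count 9. There are 2 zeros in the spectrum, matching the 2 components.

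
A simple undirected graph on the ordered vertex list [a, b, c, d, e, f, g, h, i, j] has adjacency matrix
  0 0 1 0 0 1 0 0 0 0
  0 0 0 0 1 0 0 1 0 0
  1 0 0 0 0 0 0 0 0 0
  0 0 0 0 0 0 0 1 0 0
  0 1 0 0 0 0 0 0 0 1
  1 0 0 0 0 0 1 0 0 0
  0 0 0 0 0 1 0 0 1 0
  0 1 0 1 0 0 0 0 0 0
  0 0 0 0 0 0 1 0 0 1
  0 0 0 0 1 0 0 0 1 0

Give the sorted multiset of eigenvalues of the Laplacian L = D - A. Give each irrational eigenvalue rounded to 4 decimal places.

[0, 0.0979, 0.3820, 0.8244, 1.3820, 2, 2.6180, 3.1756, 3.6180, 3.9021]

With the vertex order [a, b, c, d, e, f, g, h, i, j], the degrees are [2, 2, 1, 1, 2, 2, 2, 2, 2, 2], giving D = diag(2, 2, 1, 1, 2, 2, 2, 2, 2, 2) and L = D - A. L is symmetric positive semidefinite, so every eigenvalue is real and nonnegative. The single zero eigenvalue shows the graph is connected. By the matrix-tree theorem the graph has (1/10) * product of the nonzero eigenvalues = 1 spanning tree.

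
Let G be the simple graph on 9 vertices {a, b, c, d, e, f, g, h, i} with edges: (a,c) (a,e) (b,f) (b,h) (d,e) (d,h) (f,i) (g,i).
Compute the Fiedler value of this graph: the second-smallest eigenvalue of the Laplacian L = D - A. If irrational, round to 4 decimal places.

Each diagonal entry of L is the vertex degree and each off-diagonal entry is -1 where an edge is present, 0 otherwise; in the order [a, b, c, d, e, f, g, h, i] the diagonal is [2, 2, 1, 2, 2, 2, 1, 2, 2]. The sorted Laplacian eigenvalues are [0, 0.1206, 0.4679, 1, 1.6527, 2.3473, 3, 3.5321, 3.8794]; the algebraic connectivity is the second entry, 0.1206. The largest eigenvalue, 3.8794, is at most the vertex count 9. By the matrix-tree theorem the graph has (1/9) * product of the nonzero eigenvalues = 1 spanning tree.

0.1206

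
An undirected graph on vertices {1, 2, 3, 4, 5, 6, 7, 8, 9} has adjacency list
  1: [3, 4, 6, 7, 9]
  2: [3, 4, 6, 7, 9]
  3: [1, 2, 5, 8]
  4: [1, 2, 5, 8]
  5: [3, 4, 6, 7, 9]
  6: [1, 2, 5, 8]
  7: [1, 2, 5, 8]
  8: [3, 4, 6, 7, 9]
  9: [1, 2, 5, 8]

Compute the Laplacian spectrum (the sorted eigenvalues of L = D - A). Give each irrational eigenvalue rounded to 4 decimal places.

With the vertex order [1, 2, 3, 4, 5, 6, 7, 8, 9], the degrees are [5, 5, 4, 4, 5, 4, 4, 5, 4], giving D = diag(5, 5, 4, 4, 5, 4, 4, 5, 4) and L = D - A. The multiplicity of 0 as a Laplacian eigenvalue equals the number of connected components. The eigenvalues sum to 40, which equals trace(L) = 2|E|. There is one zero in the spectrum, matching the 1 component.

[0, 4, 4, 4, 4, 5, 5, 5, 9]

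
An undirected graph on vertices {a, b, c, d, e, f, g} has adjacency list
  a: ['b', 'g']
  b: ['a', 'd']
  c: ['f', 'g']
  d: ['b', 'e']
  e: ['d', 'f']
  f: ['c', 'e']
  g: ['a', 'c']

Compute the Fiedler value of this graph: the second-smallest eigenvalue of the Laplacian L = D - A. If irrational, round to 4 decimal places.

With the vertex order [a, b, c, d, e, f, g], the degrees are [2, 2, 2, 2, 2, 2, 2], giving D = diag(2, 2, 2, 2, 2, 2, 2) and L = D - A. Computing the eigenvalues of L and sorting gives [0, 0.7530, 0.7530, 2.4450, 2.4450, 3.8019, 3.8019]. The Fiedler value lambda_2 = 0.7530 is strictly positive, so the graph is connected. By the matrix-tree theorem the graph has (1/7) * product of the nonzero eigenvalues = 7 spanning trees.

0.7530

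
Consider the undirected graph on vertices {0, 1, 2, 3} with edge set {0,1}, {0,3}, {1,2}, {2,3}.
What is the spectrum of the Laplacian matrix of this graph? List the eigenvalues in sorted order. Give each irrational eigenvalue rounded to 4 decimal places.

With the vertex order [0, 1, 2, 3], the degrees are [2, 2, 2, 2], giving D = diag(2, 2, 2, 2) and L = D - A. The multiplicity of 0 as a Laplacian eigenvalue equals the number of connected components. The single zero eigenvalue shows the graph is connected. There is one zero in the spectrum, matching the 1 component.

[0, 2, 2, 4]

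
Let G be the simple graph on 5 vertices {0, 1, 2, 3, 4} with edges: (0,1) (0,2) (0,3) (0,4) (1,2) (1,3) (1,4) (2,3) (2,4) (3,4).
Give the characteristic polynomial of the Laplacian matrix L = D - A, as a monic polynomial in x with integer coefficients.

Each diagonal entry of L is the vertex degree and each off-diagonal entry is -1 where an edge is present, 0 otherwise; in the order [0, 1, 2, 3, 4] the diagonal is [4, 4, 4, 4, 4]. The eigenvalues of L are [0, 5, 5, 5, 5]; the characteristic polynomial is the product of (x - lambda_i), which multiplies out to x^5 - 20x^4 + 150x^3 - 500x^2 + 625x. Since p(0) = det(-L) = 0, x divides p(x). By the matrix-tree theorem the graph has (1/5) * product of the nonzero eigenvalues = 125 spanning trees.

x^5 - 20x^4 + 150x^3 - 500x^2 + 625x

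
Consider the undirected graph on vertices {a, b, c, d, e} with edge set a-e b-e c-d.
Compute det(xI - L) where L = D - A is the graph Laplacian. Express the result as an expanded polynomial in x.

Each diagonal entry of L is the vertex degree and each off-diagonal entry is -1 where an edge is present, 0 otherwise; in the order [a, b, c, d, e] the diagonal is [1, 1, 1, 1, 2]. L has integer entries, so p(x) = det(xI - L) has integer coefficients. Expanding the determinant yields x^5 - 6x^4 + 11x^3 - 6x^2. The coefficient of x^4 equals -trace(L) = -6, matching the sum of degrees. The eigenvalues sum to 6, which equals trace(L) = 2|E|.

x^5 - 6x^4 + 11x^3 - 6x^2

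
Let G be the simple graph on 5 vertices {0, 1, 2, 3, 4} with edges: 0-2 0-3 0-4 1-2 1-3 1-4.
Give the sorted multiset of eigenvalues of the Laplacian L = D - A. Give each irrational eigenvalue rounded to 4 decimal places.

With the vertex order [0, 1, 2, 3, 4], the degrees are [3, 3, 2, 2, 2], giving D = diag(3, 3, 2, 2, 2) and L = D - A. Since every row of L sums to 0, the all-ones vector is in the kernel and 0 is an eigenvalue. By the matrix-tree theorem the graph has (1/5) * product of the nonzero eigenvalues = 12 spanning trees. The largest eigenvalue, 5, is at most the vertex count 5.

[0, 2, 2, 3, 5]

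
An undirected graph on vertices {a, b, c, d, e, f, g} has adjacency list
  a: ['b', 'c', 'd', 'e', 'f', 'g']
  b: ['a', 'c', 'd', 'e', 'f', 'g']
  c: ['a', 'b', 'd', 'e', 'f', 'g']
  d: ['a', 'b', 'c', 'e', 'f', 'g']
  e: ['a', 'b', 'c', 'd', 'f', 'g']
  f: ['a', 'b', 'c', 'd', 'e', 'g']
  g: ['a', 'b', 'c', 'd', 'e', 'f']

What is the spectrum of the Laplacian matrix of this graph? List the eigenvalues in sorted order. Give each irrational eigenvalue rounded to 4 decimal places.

[0, 7, 7, 7, 7, 7, 7]

With the vertex order [a, b, c, d, e, f, g], the degrees are [6, 6, 6, 6, 6, 6, 6], giving D = diag(6, 6, 6, 6, 6, 6, 6) and L = D - A. Since every row of L sums to 0, the all-ones vector is in the kernel and 0 is an eigenvalue. There is one zero in the spectrum, matching the 1 component. By the matrix-tree theorem the graph has (1/7) * product of the nonzero eigenvalues = 16807 spanning trees.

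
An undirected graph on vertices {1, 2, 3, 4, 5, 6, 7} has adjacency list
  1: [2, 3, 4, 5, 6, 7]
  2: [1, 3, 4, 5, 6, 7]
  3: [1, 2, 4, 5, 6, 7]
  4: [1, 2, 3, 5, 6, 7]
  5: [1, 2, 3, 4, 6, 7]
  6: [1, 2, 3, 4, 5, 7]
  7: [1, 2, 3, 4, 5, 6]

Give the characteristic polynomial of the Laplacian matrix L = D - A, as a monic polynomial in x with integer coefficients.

Each diagonal entry of L is the vertex degree and each off-diagonal entry is -1 where an edge is present, 0 otherwise; in the order [1, 2, 3, 4, 5, 6, 7] the diagonal is [6, 6, 6, 6, 6, 6, 6]. Computing det(xI - L) by cofactor expansion (or equivalently via sum-over-permutations) gives x^7 - 42x^6 + 735x^5 - 6860x^4 + 36015x^3 - 100842x^2 + 117649x. The constant term is 0 because L is singular (the all-ones vector lies in its kernel). There is one zero in the spectrum, matching the 1 component.

x^7 - 42x^6 + 735x^5 - 6860x^4 + 36015x^3 - 100842x^2 + 117649x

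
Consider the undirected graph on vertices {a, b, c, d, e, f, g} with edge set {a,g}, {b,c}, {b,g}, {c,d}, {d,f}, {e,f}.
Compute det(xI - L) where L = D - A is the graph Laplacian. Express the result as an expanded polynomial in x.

x^7 - 12x^6 + 55x^5 - 120x^4 + 126x^3 - 56x^2 + 7x

With the vertex order [a, b, c, d, e, f, g], the degrees are [1, 2, 2, 2, 1, 2, 2], giving D = diag(1, 2, 2, 2, 1, 2, 2) and L = D - A. Computing det(xI - L) by cofactor expansion (or equivalently via sum-over-permutations) gives x^7 - 12x^6 + 55x^5 - 120x^4 + 126x^3 - 56x^2 + 7x. The coefficient of x^6 equals -trace(L) = -12, matching the sum of degrees. The largest eigenvalue, 3.8019, is at most the vertex count 7.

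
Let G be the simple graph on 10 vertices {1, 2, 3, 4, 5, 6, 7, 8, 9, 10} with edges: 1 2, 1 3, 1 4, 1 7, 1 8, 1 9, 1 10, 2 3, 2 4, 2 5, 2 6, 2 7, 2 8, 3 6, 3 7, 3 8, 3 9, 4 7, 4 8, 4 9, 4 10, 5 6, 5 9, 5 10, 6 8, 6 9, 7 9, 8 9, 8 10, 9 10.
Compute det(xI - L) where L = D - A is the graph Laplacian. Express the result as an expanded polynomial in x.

Reading degrees in the order [1, 2, 3, 4, 5, 6, 7, 8, 9, 10] gives [7, 7, 6, 6, 4, 5, 5, 7, 8, 5]; set D = diag(7, 7, 6, 6, 4, 5, 5, 7, 8, 5) and form L = D - A. Computing det(xI - L) by cofactor expansion (or equivalently via sum-over-permutations) gives x^10 - 60x^9 + 1583x^8 - 24090x^7 + 232884x^6 - 1482114x^5 + 6204929x^4 - 16465118x^3 + 25107750x^2 - 16749490x. Since p(0) = det(-L) = 0, x divides p(x). The largest eigenvalue, 9.6235, is at most the vertex count 10.

x^10 - 60x^9 + 1583x^8 - 24090x^7 + 232884x^6 - 1482114x^5 + 6204929x^4 - 16465118x^3 + 25107750x^2 - 16749490x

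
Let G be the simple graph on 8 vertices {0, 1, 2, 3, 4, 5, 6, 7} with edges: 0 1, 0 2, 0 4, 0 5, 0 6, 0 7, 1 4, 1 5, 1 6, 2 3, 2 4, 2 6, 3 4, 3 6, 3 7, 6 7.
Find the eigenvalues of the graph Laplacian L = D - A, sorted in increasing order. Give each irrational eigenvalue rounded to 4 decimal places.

[0, 1.6088, 2.8846, 4, 4.6160, 5, 6.5526, 7.3381]

Each diagonal entry of L is the vertex degree and each off-diagonal entry is -1 where an edge is present, 0 otherwise; in the order [0, 1, 2, 3, 4, 5, 6, 7] the diagonal is [6, 4, 4, 4, 4, 2, 5, 3]. The multiplicity of 0 as a Laplacian eigenvalue equals the number of connected components. The single zero eigenvalue shows the graph is connected.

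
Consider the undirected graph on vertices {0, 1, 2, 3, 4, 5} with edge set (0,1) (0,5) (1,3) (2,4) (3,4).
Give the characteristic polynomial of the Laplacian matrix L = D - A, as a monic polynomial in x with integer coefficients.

Each diagonal entry of L is the vertex degree and each off-diagonal entry is -1 where an edge is present, 0 otherwise; in the order [0, 1, 2, 3, 4, 5] the diagonal is [2, 2, 1, 2, 2, 1]. Computing det(xI - L) by cofactor expansion (or equivalently via sum-over-permutations) gives x^6 - 10x^5 + 36x^4 - 56x^3 + 35x^2 - 6x. Since p(0) = det(-L) = 0, x divides p(x). There is one zero in the spectrum, matching the 1 component.

x^6 - 10x^5 + 36x^4 - 56x^3 + 35x^2 - 6x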